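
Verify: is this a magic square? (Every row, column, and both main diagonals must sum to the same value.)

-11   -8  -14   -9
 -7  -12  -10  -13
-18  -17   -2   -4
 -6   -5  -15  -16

Row 1: -11 + (-8) + (-14) + (-9) = -42.
Row 2: -7 + (-12) + (-10) + (-13) = -42.
Row 3: -18 + (-17) + (-2) + (-4) = -41.
Row 4: -6 + (-5) + (-15) + (-16) = -42.
Column 1: -11 + (-7) + (-18) + (-6) = -42.
Column 2: -8 + (-12) + (-17) + (-5) = -42.
Column 3: -14 + (-10) + (-2) + (-15) = -41.
Column 4: -9 + (-13) + (-4) + (-16) = -42.
Main diagonal: -11 + (-12) + (-2) + (-16) = -41.
Anti-diagonal: -9 + (-10) + (-17) + (-6) = -42.

No — column 3 sums to -41 but row 1 sums to -42.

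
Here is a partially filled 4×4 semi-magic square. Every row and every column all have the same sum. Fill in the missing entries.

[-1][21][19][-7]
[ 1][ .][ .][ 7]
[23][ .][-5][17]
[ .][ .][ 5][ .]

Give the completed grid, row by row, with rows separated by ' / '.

Row 1 is already complete: -1 + 21 + 19 + -7 = 32, so that is the magic constant.
Row 3 needs 32; the known cells sum to 35, so (3,2) = -3.
The remaining cell in column 1 is (4,1) = 32 − 23 = 9.
Column 3: 19 + (-5) + 5 + ? = 32, so (2,3) = 13.
Column 4: -7 + 7 + 17 + ? = 32, so (4,4) = 15.
Row 2 must total 32; the given cells sum to 21, so (2,2) = 11.
Row 4: 9 + 5 + 15 + ? = 32, so (4,2) = 3.

-1 21 19 -7 / 1 11 13 7 / 23 -3 -5 17 / 9 3 5 15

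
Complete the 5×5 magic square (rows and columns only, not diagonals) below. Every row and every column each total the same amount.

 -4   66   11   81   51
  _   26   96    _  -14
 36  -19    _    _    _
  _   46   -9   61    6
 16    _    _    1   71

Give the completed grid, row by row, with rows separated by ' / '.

-4 66 11 81 51 / 56 26 96 41 -14 / 36 -19 76 21 91 / 101 46 -9 61 6 / 16 86 31 1 71

Row 1 is already complete: -4 + 66 + 11 + 81 + 51 = 205, so that is the magic constant.
The remaining cell in row 4 is (4,1) = 205 − 104 = 101.
The remaining cell in column 1 is (2,1) = 205 − 149 = 56.
Column 2 must total 205; the given cells sum to 119, so (5,2) = 86.
Column 5: 51 + (-14) + 6 + 71 + ? = 205, so (3,5) = 91.
From row 2, 205 − (56 + 26 + 96 + (-14)) gives (2,4) = 41.
Using row 5: 16 + 86 + 1 + 71 + ? → (5,3) = 205 − 174 = 31.
Column 3: 11 + 96 + (-9) + 31 + ? = 205, so (3,3) = 76.
Column 4: 81 + 41 + 61 + 1 + ? = 205, so (3,4) = 21.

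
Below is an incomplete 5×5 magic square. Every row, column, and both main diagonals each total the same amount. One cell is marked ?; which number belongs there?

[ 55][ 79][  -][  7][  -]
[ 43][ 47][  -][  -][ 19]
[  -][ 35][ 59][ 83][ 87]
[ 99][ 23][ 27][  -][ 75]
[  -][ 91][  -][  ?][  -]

Column 2 is complete and sums to 275; that is the magic constant.
Using row 3: 35 + 59 + 83 + 87 + ? → (3,1) = 275 − 264 = 11.
Using row 4: 99 + 23 + 27 + 75 + ? → (4,4) = 275 − 224 = 51.
Using column 1: 55 + 43 + 11 + 99 + ? → (5,1) = 275 − 208 = 67.
Using main diagonal: 55 + 47 + 59 + 51 + ? → (5,5) = 275 − 212 = 63.
Column 5: 19 + 87 + 75 + 63 + ? = 275, so (1,5) = 31.
Anti-diagonal must total 275; the given cells sum to 180, so (2,4) = 95.
From row 1, 275 − (55 + 79 + 7 + 31) gives (1,3) = 103.
Row 2: 43 + 47 + 95 + 19 + ? = 275, so (2,3) = 71.
Column 3: 103 + 71 + 59 + 27 + ? = 275, so (5,3) = 15.
From column 4, 275 − (7 + 95 + 83 + 51) gives (5,4) = 39.

39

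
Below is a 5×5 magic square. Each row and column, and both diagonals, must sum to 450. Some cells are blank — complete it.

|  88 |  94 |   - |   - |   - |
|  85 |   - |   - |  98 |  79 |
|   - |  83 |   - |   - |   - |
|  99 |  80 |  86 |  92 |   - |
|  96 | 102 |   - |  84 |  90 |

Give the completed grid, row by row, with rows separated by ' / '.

From row 4, 450 − (99 + 80 + 86 + 92) gives (4,5) = 93.
The remaining cell in row 5 is (5,3) = 450 − 372 = 78.
Column 1 needs 450; the known cells sum to 368, so (3,1) = 82.
Column 2 needs 450; the known cells sum to 359, so (2,2) = 91.
Main diagonal needs 450; the known cells sum to 361, so (3,3) = 89.
The remaining cell in anti-diagonal is (1,5) = 450 − 363 = 87.
Row 2 must total 450; the given cells sum to 353, so (2,3) = 97.
Column 3 needs 450; the known cells sum to 350, so (1,3) = 100.
Using column 5: 87 + 79 + 93 + 90 + ? → (3,5) = 450 − 349 = 101.
Row 1 needs 450; the known cells sum to 369, so (1,4) = 81.
Row 3: 82 + 83 + 89 + 101 + ? = 450, so (3,4) = 95.

88 94 100 81 87 / 85 91 97 98 79 / 82 83 89 95 101 / 99 80 86 92 93 / 96 102 78 84 90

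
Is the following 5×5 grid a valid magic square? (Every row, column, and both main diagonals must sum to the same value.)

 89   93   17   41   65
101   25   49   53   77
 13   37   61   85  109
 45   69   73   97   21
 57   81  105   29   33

Row 1: 89 + 93 + 17 + 41 + 65 = 305.
Row 2: 101 + 25 + 49 + 53 + 77 = 305.
Row 3: 13 + 37 + 61 + 85 + 109 = 305.
Row 4: 45 + 69 + 73 + 97 + 21 = 305.
Row 5: 57 + 81 + 105 + 29 + 33 = 305.
Column 1: 89 + 101 + 13 + 45 + 57 = 305.
Column 2: 93 + 25 + 37 + 69 + 81 = 305.
Column 3: 17 + 49 + 61 + 73 + 105 = 305.
Column 4: 41 + 53 + 85 + 97 + 29 = 305.
Column 5: 65 + 77 + 109 + 21 + 33 = 305.
Main diagonal: 89 + 25 + 61 + 97 + 33 = 305.
Anti-diagonal: 65 + 53 + 61 + 69 + 57 = 305.
All lines sum to 305.

Yes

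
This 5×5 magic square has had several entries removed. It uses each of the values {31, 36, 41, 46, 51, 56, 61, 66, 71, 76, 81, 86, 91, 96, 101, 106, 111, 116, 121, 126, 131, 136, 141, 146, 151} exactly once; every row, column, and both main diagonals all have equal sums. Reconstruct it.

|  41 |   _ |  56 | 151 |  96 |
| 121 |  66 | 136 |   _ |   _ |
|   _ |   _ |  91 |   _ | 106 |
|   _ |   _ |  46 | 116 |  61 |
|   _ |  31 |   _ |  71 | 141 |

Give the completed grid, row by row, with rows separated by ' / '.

41 111 56 151 96 / 121 66 136 81 51 / 76 146 91 36 106 / 131 101 46 116 61 / 86 31 126 71 141

The 25 entries sum to 2275, so each line sums to 2275/5 = 455.
Using row 1: 41 + 56 + 151 + 96 + ? → (1,2) = 455 − 344 = 111.
Column 3 must total 455; the given cells sum to 329, so (5,3) = 126.
Using column 5: 96 + 106 + 61 + 141 + ? → (2,5) = 455 − 404 = 51.
From row 2, 455 − (121 + 66 + 136 + 51) gives (2,4) = 81.
From row 5, 455 − (31 + 126 + 71 + 141) gives (5,1) = 86.
Column 4: 151 + 81 + 116 + 71 + ? = 455, so (3,4) = 36.
The remaining cell in anti-diagonal is (4,2) = 455 − 354 = 101.
Row 4: 101 + 46 + 116 + 61 + ? = 455, so (4,1) = 131.
Using column 1: 41 + 121 + 131 + 86 + ? → (3,1) = 455 − 379 = 76.
Column 2 must total 455; the given cells sum to 309, so (3,2) = 146.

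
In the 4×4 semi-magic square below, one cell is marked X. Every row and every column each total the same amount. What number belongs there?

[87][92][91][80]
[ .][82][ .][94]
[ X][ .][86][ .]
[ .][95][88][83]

Row 1 is complete and sums to 350; that is the magic constant.
Row 4 must total 350; the given cells sum to 266, so (4,1) = 84.
Column 2 needs 350; the known cells sum to 269, so (3,2) = 81.
The remaining cell in column 3 is (2,3) = 350 − 265 = 85.
Using column 4: 80 + 94 + 83 + ? → (3,4) = 350 − 257 = 93.
Using row 2: 82 + 85 + 94 + ? → (2,1) = 350 − 261 = 89.
From row 3, 350 − (81 + 86 + 93) gives (3,1) = 90.

90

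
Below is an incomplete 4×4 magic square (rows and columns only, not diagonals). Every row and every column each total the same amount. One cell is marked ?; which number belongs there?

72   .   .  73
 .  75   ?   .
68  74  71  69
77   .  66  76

Row 3 is complete and sums to 282; that is the magic constant.
Row 4: 77 + 66 + 76 + ? = 282, so (4,2) = 63.
Column 1 must total 282; the given cells sum to 217, so (2,1) = 65.
Using column 2: 75 + 74 + 63 + ? → (1,2) = 282 − 212 = 70.
Column 4 needs 282; the known cells sum to 218, so (2,4) = 64.
Row 1 needs 282; the known cells sum to 215, so (1,3) = 67.
Using row 2: 65 + 75 + 64 + ? → (2,3) = 282 − 204 = 78.

78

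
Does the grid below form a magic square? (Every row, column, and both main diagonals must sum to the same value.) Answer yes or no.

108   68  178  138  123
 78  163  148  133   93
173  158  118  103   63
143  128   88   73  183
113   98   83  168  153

Row 1: 108 + 68 + 178 + 138 + 123 = 615.
Row 2: 78 + 163 + 148 + 133 + 93 = 615.
Row 3: 173 + 158 + 118 + 103 + 63 = 615.
Row 4: 143 + 128 + 88 + 73 + 183 = 615.
Row 5: 113 + 98 + 83 + 168 + 153 = 615.
Column 1: 108 + 78 + 173 + 143 + 113 = 615.
Column 2: 68 + 163 + 158 + 128 + 98 = 615.
Column 3: 178 + 148 + 118 + 88 + 83 = 615.
Column 4: 138 + 133 + 103 + 73 + 168 = 615.
Column 5: 123 + 93 + 63 + 183 + 153 = 615.
Main diagonal: 108 + 163 + 118 + 73 + 153 = 615.
Anti-diagonal: 123 + 133 + 118 + 128 + 113 = 615.
All lines sum to 615.

Yes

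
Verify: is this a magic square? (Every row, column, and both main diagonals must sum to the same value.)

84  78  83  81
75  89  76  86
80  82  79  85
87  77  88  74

Row 1: 84 + 78 + 83 + 81 = 326.
Row 2: 75 + 89 + 76 + 86 = 326.
Row 3: 80 + 82 + 79 + 85 = 326.
Row 4: 87 + 77 + 88 + 74 = 326.
Column 1: 84 + 75 + 80 + 87 = 326.
Column 2: 78 + 89 + 82 + 77 = 326.
Column 3: 83 + 76 + 79 + 88 = 326.
Column 4: 81 + 86 + 85 + 74 = 326.
Main diagonal: 84 + 89 + 79 + 74 = 326.
Anti-diagonal: 81 + 76 + 82 + 87 = 326.
All lines sum to 326.

Yes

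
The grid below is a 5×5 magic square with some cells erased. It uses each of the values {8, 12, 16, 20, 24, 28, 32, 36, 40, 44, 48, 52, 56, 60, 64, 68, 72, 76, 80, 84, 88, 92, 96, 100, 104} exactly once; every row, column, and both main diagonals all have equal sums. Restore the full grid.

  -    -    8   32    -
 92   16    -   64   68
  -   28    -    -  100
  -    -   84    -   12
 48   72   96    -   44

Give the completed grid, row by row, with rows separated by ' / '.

80 104 8 32 56 / 92 16 40 64 68 / 24 28 52 76 100 / 36 60 84 88 12 / 48 72 96 20 44

The 25 entries sum to 1400, so each line sums to 1400/5 = 280.
Row 2 needs 280; the known cells sum to 240, so (2,3) = 40.
From row 5, 280 − (48 + 72 + 96 + 44) gives (5,4) = 20.
Using column 3: 8 + 40 + 84 + 96 + ? → (3,3) = 280 − 228 = 52.
Using column 5: 68 + 100 + 12 + 44 + ? → (1,5) = 280 − 224 = 56.
The remaining cell in anti-diagonal is (4,2) = 280 − 220 = 60.
The remaining cell in column 2 is (1,2) = 280 − 176 = 104.
Row 1 needs 280; the known cells sum to 200, so (1,1) = 80.
Main diagonal must total 280; the given cells sum to 192, so (4,4) = 88.
Row 4 needs 280; the known cells sum to 244, so (4,1) = 36.
Column 1: 80 + 92 + 36 + 48 + ? = 280, so (3,1) = 24.
From column 4, 280 − (32 + 64 + 88 + 20) gives (3,4) = 76.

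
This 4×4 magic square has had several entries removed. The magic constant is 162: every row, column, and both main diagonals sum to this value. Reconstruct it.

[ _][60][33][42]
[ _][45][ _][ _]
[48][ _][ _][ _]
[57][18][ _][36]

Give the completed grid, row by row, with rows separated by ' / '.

27 60 33 42 / 30 45 24 63 / 48 39 54 21 / 57 18 51 36

Using row 1: 60 + 33 + 42 + ? → (1,1) = 162 − 135 = 27.
Using row 4: 57 + 18 + 36 + ? → (4,3) = 162 − 111 = 51.
The remaining cell in column 1 is (2,1) = 162 − 132 = 30.
Using column 2: 60 + 45 + 18 + ? → (3,2) = 162 − 123 = 39.
Main diagonal: 27 + 45 + 36 + ? = 162, so (3,3) = 54.
Anti-diagonal must total 162; the given cells sum to 138, so (2,3) = 24.
Row 2: 30 + 45 + 24 + ? = 162, so (2,4) = 63.
Row 3 must total 162; the given cells sum to 141, so (3,4) = 21.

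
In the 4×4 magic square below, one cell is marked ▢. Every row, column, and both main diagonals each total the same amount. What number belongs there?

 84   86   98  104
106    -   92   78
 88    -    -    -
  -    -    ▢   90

Row 1 is complete and sums to 372; that is the magic constant.
Row 2 needs 372; the known cells sum to 276, so (2,2) = 96.
Column 1 needs 372; the known cells sum to 278, so (4,1) = 94.
Column 4 must total 372; the given cells sum to 272, so (3,4) = 100.
Main diagonal: 84 + 96 + 90 + ? = 372, so (3,3) = 102.
Anti-diagonal: 104 + 92 + 94 + ? = 372, so (3,2) = 82.
From column 2, 372 − (86 + 96 + 82) gives (4,2) = 108.
Column 3 must total 372; the given cells sum to 292, so (4,3) = 80.

80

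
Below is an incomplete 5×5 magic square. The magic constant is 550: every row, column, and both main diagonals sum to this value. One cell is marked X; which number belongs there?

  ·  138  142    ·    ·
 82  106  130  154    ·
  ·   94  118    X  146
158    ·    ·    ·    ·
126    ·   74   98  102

122

From row 2, 550 − (82 + 106 + 130 + 154) gives (2,5) = 78.
The remaining cell in row 5 is (5,2) = 550 − 400 = 150.
Column 2 needs 550; the known cells sum to 488, so (4,2) = 62.
Column 3: 142 + 130 + 118 + 74 + ? = 550, so (4,3) = 86.
From anti-diagonal, 550 − (154 + 118 + 62 + 126) gives (1,5) = 90.
Column 5 needs 550; the known cells sum to 416, so (4,5) = 134.
Row 4: 158 + 62 + 86 + 134 + ? = 550, so (4,4) = 110.
Using main diagonal: 106 + 118 + 110 + 102 + ? → (1,1) = 550 − 436 = 114.
From row 1, 550 − (114 + 138 + 142 + 90) gives (1,4) = 66.
Using column 1: 114 + 82 + 158 + 126 + ? → (3,1) = 550 − 480 = 70.
Using column 4: 66 + 154 + 110 + 98 + ? → (3,4) = 550 − 428 = 122.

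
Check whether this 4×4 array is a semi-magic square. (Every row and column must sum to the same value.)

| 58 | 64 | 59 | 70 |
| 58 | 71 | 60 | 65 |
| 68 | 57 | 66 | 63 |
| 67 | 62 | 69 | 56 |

Row 1: 58 + 64 + 59 + 70 = 251.
Row 2: 58 + 71 + 60 + 65 = 254.
Row 3: 68 + 57 + 66 + 63 = 254.
Row 4: 67 + 62 + 69 + 56 = 254.
Column 1: 58 + 58 + 68 + 67 = 251.
Column 2: 64 + 71 + 57 + 62 = 254.
Column 3: 59 + 60 + 66 + 69 = 254.
Column 4: 70 + 65 + 63 + 56 = 254.

No — column 4 sums to 254 but column 1 sums to 251.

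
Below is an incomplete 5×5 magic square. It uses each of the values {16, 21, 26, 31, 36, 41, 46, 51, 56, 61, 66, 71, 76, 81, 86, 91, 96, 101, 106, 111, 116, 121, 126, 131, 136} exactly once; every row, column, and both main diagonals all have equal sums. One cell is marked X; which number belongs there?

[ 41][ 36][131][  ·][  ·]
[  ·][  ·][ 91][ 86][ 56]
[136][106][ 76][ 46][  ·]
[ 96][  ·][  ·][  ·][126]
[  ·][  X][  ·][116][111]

The 25 entries sum to 1900, so each line sums to 1900/5 = 380.
Row 3 needs 380; the known cells sum to 364, so (3,5) = 16.
Column 5 needs 380; the known cells sum to 309, so (1,5) = 71.
Using row 1: 41 + 36 + 131 + 71 + ? → (1,4) = 380 − 279 = 101.
From column 4, 380 − (101 + 86 + 46 + 116) gives (4,4) = 31.
Main diagonal: 41 + 76 + 31 + 111 + ? = 380, so (2,2) = 121.
The remaining cell in row 2 is (2,1) = 380 − 354 = 26.
The remaining cell in column 1 is (5,1) = 380 − 299 = 81.
Anti-diagonal must total 380; the given cells sum to 314, so (4,2) = 66.
Row 4: 96 + 66 + 31 + 126 + ? = 380, so (4,3) = 61.
The remaining cell in column 2 is (5,2) = 380 − 329 = 51.

51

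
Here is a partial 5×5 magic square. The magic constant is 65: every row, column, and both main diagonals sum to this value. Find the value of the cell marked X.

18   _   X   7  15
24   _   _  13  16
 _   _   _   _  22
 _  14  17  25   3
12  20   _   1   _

4

Row 4: 14 + 17 + 25 + 3 + ? = 65, so (4,1) = 6.
The remaining cell in column 1 is (3,1) = 65 − 60 = 5.
Column 4: 7 + 13 + 25 + 1 + ? = 65, so (3,4) = 19.
From column 5, 65 − (15 + 16 + 22 + 3) gives (5,5) = 9.
Anti-diagonal must total 65; the given cells sum to 54, so (3,3) = 11.
Row 3 must total 65; the given cells sum to 57, so (3,2) = 8.
Using row 5: 12 + 20 + 1 + 9 + ? → (5,3) = 65 − 42 = 23.
Main diagonal needs 65; the known cells sum to 63, so (2,2) = 2.
From row 2, 65 − (24 + 2 + 13 + 16) gives (2,3) = 10.
The remaining cell in column 2 is (1,2) = 65 − 44 = 21.
Column 3 needs 65; the known cells sum to 61, so (1,3) = 4.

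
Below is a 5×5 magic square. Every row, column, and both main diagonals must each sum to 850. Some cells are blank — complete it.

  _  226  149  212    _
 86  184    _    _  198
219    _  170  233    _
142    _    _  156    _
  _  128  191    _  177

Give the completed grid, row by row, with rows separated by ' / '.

163 226 149 212 100 / 86 184 247 135 198 / 219 107 170 233 121 / 142 205 93 156 254 / 240 128 191 114 177

Main diagonal needs 850; the known cells sum to 687, so (1,1) = 163.
Row 1 must total 850; the given cells sum to 750, so (1,5) = 100.
Column 1: 163 + 86 + 219 + 142 + ? = 850, so (5,1) = 240.
Row 5: 240 + 128 + 191 + 177 + ? = 850, so (5,4) = 114.
Column 4 needs 850; the known cells sum to 715, so (2,4) = 135.
Anti-diagonal: 100 + 135 + 170 + 240 + ? = 850, so (4,2) = 205.
The remaining cell in row 2 is (2,3) = 850 − 603 = 247.
Column 2: 226 + 184 + 205 + 128 + ? = 850, so (3,2) = 107.
The remaining cell in column 3 is (4,3) = 850 − 757 = 93.
Row 3 must total 850; the given cells sum to 729, so (3,5) = 121.
Using row 4: 142 + 205 + 93 + 156 + ? → (4,5) = 850 − 596 = 254.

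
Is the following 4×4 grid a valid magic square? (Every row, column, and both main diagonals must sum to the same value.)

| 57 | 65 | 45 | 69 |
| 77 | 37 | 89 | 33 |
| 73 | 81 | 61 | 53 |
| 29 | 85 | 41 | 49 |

Row 1: 57 + 65 + 45 + 69 = 236.
Row 2: 77 + 37 + 89 + 33 = 236.
Row 3: 73 + 81 + 61 + 53 = 268.
Row 4: 29 + 85 + 41 + 49 = 204.
Column 1: 57 + 77 + 73 + 29 = 236.
Column 2: 65 + 37 + 81 + 85 = 268.
Column 3: 45 + 89 + 61 + 41 = 236.
Column 4: 69 + 33 + 53 + 49 = 204.
Main diagonal: 57 + 37 + 61 + 49 = 204.
Anti-diagonal: 69 + 89 + 81 + 29 = 268.

No — row 4 sums to 204 but column 3 sums to 236.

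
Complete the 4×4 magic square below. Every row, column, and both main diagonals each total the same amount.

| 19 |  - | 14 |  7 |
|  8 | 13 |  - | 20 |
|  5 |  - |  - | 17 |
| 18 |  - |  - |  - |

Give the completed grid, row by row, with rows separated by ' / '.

19 10 14 7 / 8 13 9 20 / 5 16 12 17 / 18 11 15 6

Column 1 is already complete: 19 + 8 + 5 + 18 = 50, so that is the magic constant.
Row 1: 19 + 14 + 7 + ? = 50, so (1,2) = 10.
From row 2, 50 − (8 + 13 + 20) gives (2,3) = 9.
Column 4 must total 50; the given cells sum to 44, so (4,4) = 6.
Using main diagonal: 19 + 13 + 6 + ? → (3,3) = 50 − 38 = 12.
Anti-diagonal must total 50; the given cells sum to 34, so (3,2) = 16.
Column 2 needs 50; the known cells sum to 39, so (4,2) = 11.
From column 3, 50 − (14 + 9 + 12) gives (4,3) = 15.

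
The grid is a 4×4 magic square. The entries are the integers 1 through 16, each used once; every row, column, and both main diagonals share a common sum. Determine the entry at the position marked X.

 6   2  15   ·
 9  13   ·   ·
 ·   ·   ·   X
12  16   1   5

The entries are 1 through 16, which sum to 136, so each line sums to 136/4 = 34.
Row 1 must total 34; the given cells sum to 23, so (1,4) = 11.
Using column 1: 6 + 9 + 12 + ? → (3,1) = 34 − 27 = 7.
From column 2, 34 − (2 + 13 + 16) gives (3,2) = 3.
Using main diagonal: 6 + 13 + 5 + ? → (3,3) = 34 − 24 = 10.
Anti-diagonal must total 34; the given cells sum to 26, so (2,3) = 8.
From row 2, 34 − (9 + 13 + 8) gives (2,4) = 4.
Row 3 needs 34; the known cells sum to 20, so (3,4) = 14.

14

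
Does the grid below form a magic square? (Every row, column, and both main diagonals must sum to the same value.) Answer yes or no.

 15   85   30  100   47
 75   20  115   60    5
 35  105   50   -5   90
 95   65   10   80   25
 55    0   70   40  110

Row 1: 15 + 85 + 30 + 100 + 47 = 277.
Row 2: 75 + 20 + 115 + 60 + 5 = 275.
Row 3: 35 + 105 + 50 + (-5) + 90 = 275.
Row 4: 95 + 65 + 10 + 80 + 25 = 275.
Row 5: 55 + 0 + 70 + 40 + 110 = 275.
Column 1: 15 + 75 + 35 + 95 + 55 = 275.
Column 2: 85 + 20 + 105 + 65 + 0 = 275.
Column 3: 30 + 115 + 50 + 10 + 70 = 275.
Column 4: 100 + 60 + (-5) + 80 + 40 = 275.
Column 5: 47 + 5 + 90 + 25 + 110 = 277.
Main diagonal: 15 + 20 + 50 + 80 + 110 = 275.
Anti-diagonal: 47 + 60 + 50 + 65 + 55 = 277.

No — row 5 sums to 275 but anti-diagonal sums to 277.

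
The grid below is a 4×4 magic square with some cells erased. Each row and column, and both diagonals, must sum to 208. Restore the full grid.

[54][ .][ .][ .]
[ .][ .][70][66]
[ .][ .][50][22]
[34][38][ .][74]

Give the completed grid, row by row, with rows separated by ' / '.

54 82 26 46 / 42 30 70 66 / 78 58 50 22 / 34 38 62 74

The remaining cell in row 4 is (4,3) = 208 − 146 = 62.
Using column 3: 70 + 50 + 62 + ? → (1,3) = 208 − 182 = 26.
Column 4: 66 + 22 + 74 + ? = 208, so (1,4) = 46.
Main diagonal needs 208; the known cells sum to 178, so (2,2) = 30.
Anti-diagonal must total 208; the given cells sum to 150, so (3,2) = 58.
From row 1, 208 − (54 + 26 + 46) gives (1,2) = 82.
The remaining cell in row 2 is (2,1) = 208 − 166 = 42.
From row 3, 208 − (58 + 50 + 22) gives (3,1) = 78.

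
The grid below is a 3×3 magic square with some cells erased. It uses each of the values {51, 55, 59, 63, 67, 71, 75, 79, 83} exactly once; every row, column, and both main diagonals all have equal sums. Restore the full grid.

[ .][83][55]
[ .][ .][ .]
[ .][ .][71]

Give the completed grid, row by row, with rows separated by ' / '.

The 9 entries sum to 603, so each line sums to 603/3 = 201.
Row 1 must total 201; the given cells sum to 138, so (1,1) = 63.
Column 3: 55 + 71 + ? = 201, so (2,3) = 75.
The remaining cell in main diagonal is (2,2) = 201 − 134 = 67.
The remaining cell in anti-diagonal is (3,1) = 201 − 122 = 79.
The remaining cell in row 2 is (2,1) = 201 − 142 = 59.
Using row 3: 79 + 71 + ? → (3,2) = 201 − 150 = 51.

63 83 55 / 59 67 75 / 79 51 71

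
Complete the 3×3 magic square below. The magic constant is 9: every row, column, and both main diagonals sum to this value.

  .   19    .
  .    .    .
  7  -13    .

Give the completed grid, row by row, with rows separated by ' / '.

The remaining cell in row 3 is (3,3) = 9 − (-6) = 15.
Using column 2: 19 + (-13) + ? → (2,2) = 9 − 6 = 3.
Using main diagonal: 3 + 15 + ? → (1,1) = 9 − 18 = -9.
The remaining cell in anti-diagonal is (1,3) = 9 − 10 = -1.
The remaining cell in column 1 is (2,1) = 9 − (-2) = 11.
The remaining cell in column 3 is (2,3) = 9 − 14 = -5.

-9 19 -1 / 11 3 -5 / 7 -13 15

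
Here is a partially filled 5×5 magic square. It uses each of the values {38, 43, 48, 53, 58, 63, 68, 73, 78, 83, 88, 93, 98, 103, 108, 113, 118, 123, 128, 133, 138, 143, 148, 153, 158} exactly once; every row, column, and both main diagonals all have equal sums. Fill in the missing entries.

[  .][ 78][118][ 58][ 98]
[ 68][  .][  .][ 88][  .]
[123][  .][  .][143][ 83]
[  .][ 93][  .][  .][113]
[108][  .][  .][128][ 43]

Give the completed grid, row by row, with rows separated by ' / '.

The 25 entries sum to 2450, so each line sums to 2450/5 = 490.
Row 1 needs 490; the known cells sum to 352, so (1,1) = 138.
The remaining cell in column 1 is (4,1) = 490 − 437 = 53.
Using column 4: 58 + 88 + 143 + 128 + ? → (4,4) = 490 − 417 = 73.
Using column 5: 98 + 83 + 113 + 43 + ? → (2,5) = 490 − 337 = 153.
Using anti-diagonal: 98 + 88 + 93 + 108 + ? → (3,3) = 490 − 387 = 103.
Row 3: 123 + 103 + 143 + 83 + ? = 490, so (3,2) = 38.
Row 4 needs 490; the known cells sum to 332, so (4,3) = 158.
Using main diagonal: 138 + 103 + 73 + 43 + ? → (2,2) = 490 − 357 = 133.
Using row 2: 68 + 133 + 88 + 153 + ? → (2,3) = 490 − 442 = 48.
The remaining cell in column 2 is (5,2) = 490 − 342 = 148.
Column 3 needs 490; the known cells sum to 427, so (5,3) = 63.

138 78 118 58 98 / 68 133 48 88 153 / 123 38 103 143 83 / 53 93 158 73 113 / 108 148 63 128 43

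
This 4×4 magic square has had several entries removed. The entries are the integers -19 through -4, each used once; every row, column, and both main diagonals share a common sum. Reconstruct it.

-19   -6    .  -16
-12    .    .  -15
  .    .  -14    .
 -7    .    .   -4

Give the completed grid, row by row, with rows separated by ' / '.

The entries are -19 through -4, which sum to -184, so each line sums to -184/4 = -46.
Row 1 needs -46; the known cells sum to -41, so (1,3) = -5.
Column 1: -19 + (-12) + (-7) + ? = -46, so (3,1) = -8.
Column 4 must total -46; the given cells sum to -35, so (3,4) = -11.
From main diagonal, -46 − (-19 + (-14) + (-4)) gives (2,2) = -9.
The remaining cell in row 2 is (2,3) = -46 − (-36) = -10.
Using row 3: -8 + (-14) + (-11) + ? → (3,2) = -46 − (-33) = -13.
The remaining cell in column 2 is (4,2) = -46 − (-28) = -18.
Column 3 needs -46; the known cells sum to -29, so (4,3) = -17.

-19 -6 -5 -16 / -12 -9 -10 -15 / -8 -13 -14 -11 / -7 -18 -17 -4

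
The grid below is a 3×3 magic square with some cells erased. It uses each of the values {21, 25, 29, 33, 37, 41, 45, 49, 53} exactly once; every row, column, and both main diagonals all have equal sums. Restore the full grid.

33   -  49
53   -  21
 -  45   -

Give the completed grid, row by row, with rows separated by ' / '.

The 9 entries sum to 333, so each line sums to 333/3 = 111.
Row 1 must total 111; the given cells sum to 82, so (1,2) = 29.
Row 2 must total 111; the given cells sum to 74, so (2,2) = 37.
Column 1 needs 111; the known cells sum to 86, so (3,1) = 25.
Column 3 must total 111; the given cells sum to 70, so (3,3) = 41.

33 29 49 / 53 37 21 / 25 45 41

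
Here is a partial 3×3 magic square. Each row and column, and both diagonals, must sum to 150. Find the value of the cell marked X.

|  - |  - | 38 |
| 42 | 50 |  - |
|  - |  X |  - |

Row 2: 42 + 50 + ? = 150, so (2,3) = 58.
The remaining cell in column 3 is (3,3) = 150 − 96 = 54.
Using main diagonal: 50 + 54 + ? → (1,1) = 150 − 104 = 46.
The remaining cell in anti-diagonal is (3,1) = 150 − 88 = 62.
Row 1 must total 150; the given cells sum to 84, so (1,2) = 66.
Row 3 needs 150; the known cells sum to 116, so (3,2) = 34.

34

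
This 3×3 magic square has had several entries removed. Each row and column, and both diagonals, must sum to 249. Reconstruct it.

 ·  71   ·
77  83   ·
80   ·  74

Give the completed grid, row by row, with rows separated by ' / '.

92 71 86 / 77 83 89 / 80 95 74

Using row 2: 77 + 83 + ? → (2,3) = 249 − 160 = 89.
Row 3 needs 249; the known cells sum to 154, so (3,2) = 95.
Column 1: 77 + 80 + ? = 249, so (1,1) = 92.
Using column 3: 89 + 74 + ? → (1,3) = 249 − 163 = 86.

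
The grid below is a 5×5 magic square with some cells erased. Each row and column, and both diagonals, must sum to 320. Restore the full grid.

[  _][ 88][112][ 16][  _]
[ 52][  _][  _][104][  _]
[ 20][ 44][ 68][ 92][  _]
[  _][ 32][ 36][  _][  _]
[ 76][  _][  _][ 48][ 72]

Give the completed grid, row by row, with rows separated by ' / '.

64 88 112 16 40 / 52 56 80 104 28 / 20 44 68 92 96 / 108 32 36 60 84 / 76 100 24 48 72

The remaining cell in row 3 is (3,5) = 320 − 224 = 96.
Using column 4: 16 + 104 + 92 + 48 + ? → (4,4) = 320 − 260 = 60.
Anti-diagonal needs 320; the known cells sum to 280, so (1,5) = 40.
Using row 1: 88 + 112 + 16 + 40 + ? → (1,1) = 320 − 256 = 64.
Column 1: 64 + 52 + 20 + 76 + ? = 320, so (4,1) = 108.
Main diagonal: 64 + 68 + 60 + 72 + ? = 320, so (2,2) = 56.
Row 4 needs 320; the known cells sum to 236, so (4,5) = 84.
Using column 2: 88 + 56 + 44 + 32 + ? → (5,2) = 320 − 220 = 100.
Column 5 must total 320; the given cells sum to 292, so (2,5) = 28.
From row 2, 320 − (52 + 56 + 104 + 28) gives (2,3) = 80.
Row 5 must total 320; the given cells sum to 296, so (5,3) = 24.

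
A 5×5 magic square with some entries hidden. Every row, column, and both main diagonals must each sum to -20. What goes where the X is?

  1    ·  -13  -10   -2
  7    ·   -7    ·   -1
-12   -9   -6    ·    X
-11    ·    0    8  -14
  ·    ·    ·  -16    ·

5

From row 1, -20 − (1 + (-13) + (-10) + (-2)) gives (1,2) = 4.
From row 4, -20 − (-11 + 0 + 8 + (-14)) gives (4,2) = -3.
Column 1 needs -20; the known cells sum to -15, so (5,1) = -5.
Column 3: -13 + (-7) + (-6) + 0 + ? = -20, so (5,3) = 6.
From anti-diagonal, -20 − (-2 + (-6) + (-3) + (-5)) gives (2,4) = -4.
Row 2 must total -20; the given cells sum to -5, so (2,2) = -15.
Column 2 needs -20; the known cells sum to -23, so (5,2) = 3.
Column 4 needs -20; the known cells sum to -22, so (3,4) = 2.
Using main diagonal: 1 + (-15) + (-6) + 8 + ? → (5,5) = -20 − (-12) = -8.
Row 3: -12 + (-9) + (-6) + 2 + ? = -20, so (3,5) = 5.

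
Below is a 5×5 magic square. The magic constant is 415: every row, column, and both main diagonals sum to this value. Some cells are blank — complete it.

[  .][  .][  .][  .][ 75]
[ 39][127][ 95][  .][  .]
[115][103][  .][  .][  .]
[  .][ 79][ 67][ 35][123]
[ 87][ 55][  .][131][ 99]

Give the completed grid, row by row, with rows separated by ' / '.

The remaining cell in row 4 is (4,1) = 415 − 304 = 111.
Row 5 must total 415; the given cells sum to 372, so (5,3) = 43.
Column 1: 39 + 115 + 111 + 87 + ? = 415, so (1,1) = 63.
Column 2: 127 + 103 + 79 + 55 + ? = 415, so (1,2) = 51.
Main diagonal needs 415; the known cells sum to 324, so (3,3) = 91.
From anti-diagonal, 415 − (75 + 91 + 79 + 87) gives (2,4) = 83.
From row 2, 415 − (39 + 127 + 95 + 83) gives (2,5) = 71.
Column 3 needs 415; the known cells sum to 296, so (1,3) = 119.
Column 5: 75 + 71 + 123 + 99 + ? = 415, so (3,5) = 47.
From row 1, 415 − (63 + 51 + 119 + 75) gives (1,4) = 107.
Row 3 must total 415; the given cells sum to 356, so (3,4) = 59.

63 51 119 107 75 / 39 127 95 83 71 / 115 103 91 59 47 / 111 79 67 35 123 / 87 55 43 131 99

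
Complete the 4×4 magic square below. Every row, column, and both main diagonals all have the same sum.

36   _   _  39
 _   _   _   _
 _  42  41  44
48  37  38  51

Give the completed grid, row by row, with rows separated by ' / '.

Row 4 is already complete: 48 + 37 + 38 + 51 = 174, so that is the magic constant.
Using row 3: 42 + 41 + 44 + ? → (3,1) = 174 − 127 = 47.
From column 1, 174 − (36 + 47 + 48) gives (2,1) = 43.
Column 4: 39 + 44 + 51 + ? = 174, so (2,4) = 40.
Main diagonal needs 174; the known cells sum to 128, so (2,2) = 46.
Anti-diagonal must total 174; the given cells sum to 129, so (2,3) = 45.
Column 2 needs 174; the known cells sum to 125, so (1,2) = 49.
Column 3: 45 + 41 + 38 + ? = 174, so (1,3) = 50.

36 49 50 39 / 43 46 45 40 / 47 42 41 44 / 48 37 38 51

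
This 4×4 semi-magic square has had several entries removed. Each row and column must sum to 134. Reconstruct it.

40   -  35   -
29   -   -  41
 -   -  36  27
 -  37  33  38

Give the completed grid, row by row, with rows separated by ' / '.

40 31 35 28 / 29 34 30 41 / 39 32 36 27 / 26 37 33 38

Using row 4: 37 + 33 + 38 + ? → (4,1) = 134 − 108 = 26.
Column 1 must total 134; the given cells sum to 95, so (3,1) = 39.
Using column 3: 35 + 36 + 33 + ? → (2,3) = 134 − 104 = 30.
Using column 4: 41 + 27 + 38 + ? → (1,4) = 134 − 106 = 28.
Using row 1: 40 + 35 + 28 + ? → (1,2) = 134 − 103 = 31.
Row 2 needs 134; the known cells sum to 100, so (2,2) = 34.
Using row 3: 39 + 36 + 27 + ? → (3,2) = 134 − 102 = 32.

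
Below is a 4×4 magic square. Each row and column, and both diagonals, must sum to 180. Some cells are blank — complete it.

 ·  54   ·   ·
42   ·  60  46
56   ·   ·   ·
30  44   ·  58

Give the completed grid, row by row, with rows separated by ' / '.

Using row 2: 42 + 60 + 46 + ? → (2,2) = 180 − 148 = 32.
The remaining cell in row 4 is (4,3) = 180 − 132 = 48.
From column 1, 180 − (42 + 56 + 30) gives (1,1) = 52.
The remaining cell in column 2 is (3,2) = 180 − 130 = 50.
The remaining cell in main diagonal is (3,3) = 180 − 142 = 38.
Anti-diagonal needs 180; the known cells sum to 140, so (1,4) = 40.
Row 1 needs 180; the known cells sum to 146, so (1,3) = 34.
Using row 3: 56 + 50 + 38 + ? → (3,4) = 180 − 144 = 36.

52 54 34 40 / 42 32 60 46 / 56 50 38 36 / 30 44 48 58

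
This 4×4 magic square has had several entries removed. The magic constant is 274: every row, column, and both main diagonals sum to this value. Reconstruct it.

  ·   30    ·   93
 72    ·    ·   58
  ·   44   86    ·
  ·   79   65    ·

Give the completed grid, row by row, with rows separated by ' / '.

51 30 100 93 / 72 121 23 58 / 37 44 86 107 / 114 79 65 16

From column 2, 274 − (30 + 44 + 79) gives (2,2) = 121.
From row 2, 274 − (72 + 121 + 58) gives (2,3) = 23.
The remaining cell in column 3 is (1,3) = 274 − 174 = 100.
From anti-diagonal, 274 − (93 + 23 + 44) gives (4,1) = 114.
Row 1 needs 274; the known cells sum to 223, so (1,1) = 51.
Row 4 needs 274; the known cells sum to 258, so (4,4) = 16.
Column 1: 51 + 72 + 114 + ? = 274, so (3,1) = 37.
Column 4 must total 274; the given cells sum to 167, so (3,4) = 107.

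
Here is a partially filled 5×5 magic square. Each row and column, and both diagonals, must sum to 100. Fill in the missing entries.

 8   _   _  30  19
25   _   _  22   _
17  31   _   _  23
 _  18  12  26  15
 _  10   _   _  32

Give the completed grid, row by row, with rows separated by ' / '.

8 27 16 30 19 / 25 14 28 22 11 / 17 31 20 9 23 / 29 18 12 26 15 / 21 10 24 13 32

Row 4 needs 100; the known cells sum to 71, so (4,1) = 29.
Column 1: 8 + 25 + 17 + 29 + ? = 100, so (5,1) = 21.
The remaining cell in column 5 is (2,5) = 100 − 89 = 11.
Anti-diagonal: 19 + 22 + 18 + 21 + ? = 100, so (3,3) = 20.
Row 3: 17 + 31 + 20 + 23 + ? = 100, so (3,4) = 9.
Column 4 needs 100; the known cells sum to 87, so (5,4) = 13.
Main diagonal must total 100; the given cells sum to 86, so (2,2) = 14.
Row 2: 25 + 14 + 22 + 11 + ? = 100, so (2,3) = 28.
Row 5 needs 100; the known cells sum to 76, so (5,3) = 24.
From column 2, 100 − (14 + 31 + 18 + 10) gives (1,2) = 27.
Column 3 needs 100; the known cells sum to 84, so (1,3) = 16.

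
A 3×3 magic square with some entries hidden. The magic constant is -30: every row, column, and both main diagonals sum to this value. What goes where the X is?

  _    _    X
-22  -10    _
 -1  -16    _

Row 2 must total -30; the given cells sum to -32, so (2,3) = 2.
Row 3: -1 + (-16) + ? = -30, so (3,3) = -13.
Using column 1: -22 + (-1) + ? → (1,1) = -30 − (-23) = -7.
Column 2: -10 + (-16) + ? = -30, so (1,2) = -4.
Column 3 needs -30; the known cells sum to -11, so (1,3) = -19.

-19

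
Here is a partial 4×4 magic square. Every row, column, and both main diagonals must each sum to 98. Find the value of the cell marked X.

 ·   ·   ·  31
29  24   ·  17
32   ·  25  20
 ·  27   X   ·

Using row 2: 29 + 24 + 17 + ? → (2,3) = 98 − 70 = 28.
Row 3 must total 98; the given cells sum to 77, so (3,2) = 21.
The remaining cell in column 2 is (1,2) = 98 − 72 = 26.
Column 4 needs 98; the known cells sum to 68, so (4,4) = 30.
Main diagonal must total 98; the given cells sum to 79, so (1,1) = 19.
Anti-diagonal needs 98; the known cells sum to 80, so (4,1) = 18.
From row 1, 98 − (19 + 26 + 31) gives (1,3) = 22.
The remaining cell in row 4 is (4,3) = 98 − 75 = 23.

23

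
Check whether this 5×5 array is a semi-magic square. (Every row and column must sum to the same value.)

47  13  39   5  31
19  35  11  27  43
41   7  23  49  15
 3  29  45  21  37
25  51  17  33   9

Yes

Row 1: 47 + 13 + 39 + 5 + 31 = 135.
Row 2: 19 + 35 + 11 + 27 + 43 = 135.
Row 3: 41 + 7 + 23 + 49 + 15 = 135.
Row 4: 3 + 29 + 45 + 21 + 37 = 135.
Row 5: 25 + 51 + 17 + 33 + 9 = 135.
Column 1: 47 + 19 + 41 + 3 + 25 = 135.
Column 2: 13 + 35 + 7 + 29 + 51 = 135.
Column 3: 39 + 11 + 23 + 45 + 17 = 135.
Column 4: 5 + 27 + 49 + 21 + 33 = 135.
Column 5: 31 + 43 + 15 + 37 + 9 = 135.
All lines sum to 135.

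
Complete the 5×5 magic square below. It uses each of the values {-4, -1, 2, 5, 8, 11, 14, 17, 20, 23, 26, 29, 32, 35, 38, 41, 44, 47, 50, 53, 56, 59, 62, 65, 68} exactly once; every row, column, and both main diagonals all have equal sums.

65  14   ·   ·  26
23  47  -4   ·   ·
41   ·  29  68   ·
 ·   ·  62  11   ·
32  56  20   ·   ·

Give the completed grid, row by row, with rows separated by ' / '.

The 25 entries sum to 800, so each line sums to 800/5 = 160.
The remaining cell in column 1 is (4,1) = 160 − 161 = -1.
From column 3, 160 − (-4 + 29 + 62 + 20) gives (1,3) = 53.
The remaining cell in main diagonal is (5,5) = 160 − 152 = 8.
The remaining cell in row 1 is (1,4) = 160 − 158 = 2.
The remaining cell in row 5 is (5,4) = 160 − 116 = 44.
Using column 4: 2 + 68 + 11 + 44 + ? → (2,4) = 160 − 125 = 35.
Anti-diagonal must total 160; the given cells sum to 122, so (4,2) = 38.
Row 2: 23 + 47 + (-4) + 35 + ? = 160, so (2,5) = 59.
From row 4, 160 − (-1 + 38 + 62 + 11) gives (4,5) = 50.
From column 2, 160 − (14 + 47 + 38 + 56) gives (3,2) = 5.
Column 5 must total 160; the given cells sum to 143, so (3,5) = 17.

65 14 53 2 26 / 23 47 -4 35 59 / 41 5 29 68 17 / -1 38 62 11 50 / 32 56 20 44 8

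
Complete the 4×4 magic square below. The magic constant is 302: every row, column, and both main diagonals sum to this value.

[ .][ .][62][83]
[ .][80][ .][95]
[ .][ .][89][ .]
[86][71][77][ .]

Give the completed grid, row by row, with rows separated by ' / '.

Row 4 needs 302; the known cells sum to 234, so (4,4) = 68.
Column 3 needs 302; the known cells sum to 228, so (2,3) = 74.
Column 4 needs 302; the known cells sum to 246, so (3,4) = 56.
Main diagonal: 80 + 89 + 68 + ? = 302, so (1,1) = 65.
Anti-diagonal needs 302; the known cells sum to 243, so (3,2) = 59.
Using row 1: 65 + 62 + 83 + ? → (1,2) = 302 − 210 = 92.
Row 2 needs 302; the known cells sum to 249, so (2,1) = 53.
Row 3: 59 + 89 + 56 + ? = 302, so (3,1) = 98.

65 92 62 83 / 53 80 74 95 / 98 59 89 56 / 86 71 77 68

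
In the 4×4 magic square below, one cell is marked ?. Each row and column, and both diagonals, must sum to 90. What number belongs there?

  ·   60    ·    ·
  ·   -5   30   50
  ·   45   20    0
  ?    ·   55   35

Row 2: -5 + 30 + 50 + ? = 90, so (2,1) = 15.
Row 3 must total 90; the given cells sum to 65, so (3,1) = 25.
Column 2: 60 + (-5) + 45 + ? = 90, so (4,2) = -10.
Using column 3: 30 + 20 + 55 + ? → (1,3) = 90 − 105 = -15.
From column 4, 90 − (50 + 0 + 35) gives (1,4) = 5.
From main diagonal, 90 − (-5 + 20 + 35) gives (1,1) = 40.
Using anti-diagonal: 5 + 30 + 45 + ? → (4,1) = 90 − 80 = 10.

10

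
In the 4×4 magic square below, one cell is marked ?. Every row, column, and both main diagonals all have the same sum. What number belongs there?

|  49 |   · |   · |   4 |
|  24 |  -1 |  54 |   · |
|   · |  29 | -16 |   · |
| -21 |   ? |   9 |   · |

Anti-diagonal is complete and sums to 66; that is the magic constant.
Row 2: 24 + (-1) + 54 + ? = 66, so (2,4) = -11.
Column 1 must total 66; the given cells sum to 52, so (3,1) = 14.
Column 3: 54 + (-16) + 9 + ? = 66, so (1,3) = 19.
Using main diagonal: 49 + (-1) + (-16) + ? → (4,4) = 66 − 32 = 34.
Row 1 needs 66; the known cells sum to 72, so (1,2) = -6.
Using row 3: 14 + 29 + (-16) + ? → (3,4) = 66 − 27 = 39.
The remaining cell in row 4 is (4,2) = 66 − 22 = 44.

44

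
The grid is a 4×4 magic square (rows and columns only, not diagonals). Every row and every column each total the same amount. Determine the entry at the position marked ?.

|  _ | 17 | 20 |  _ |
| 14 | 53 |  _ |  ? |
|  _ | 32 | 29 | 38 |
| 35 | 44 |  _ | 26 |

Column 2 is complete and sums to 146; that is the magic constant.
Row 3 needs 146; the known cells sum to 99, so (3,1) = 47.
The remaining cell in row 4 is (4,3) = 146 − 105 = 41.
Using column 1: 14 + 47 + 35 + ? → (1,1) = 146 − 96 = 50.
The remaining cell in column 3 is (2,3) = 146 − 90 = 56.
Using row 1: 50 + 17 + 20 + ? → (1,4) = 146 − 87 = 59.
Row 2 must total 146; the given cells sum to 123, so (2,4) = 23.

23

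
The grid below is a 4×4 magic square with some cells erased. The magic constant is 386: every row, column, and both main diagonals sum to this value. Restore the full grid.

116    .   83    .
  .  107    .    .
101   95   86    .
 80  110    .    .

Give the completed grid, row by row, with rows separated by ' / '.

116 74 83 113 / 89 107 98 92 / 101 95 86 104 / 80 110 119 77

From row 3, 386 − (101 + 95 + 86) gives (3,4) = 104.
Column 1: 116 + 101 + 80 + ? = 386, so (2,1) = 89.
Column 2 needs 386; the known cells sum to 312, so (1,2) = 74.
Main diagonal must total 386; the given cells sum to 309, so (4,4) = 77.
Row 1 must total 386; the given cells sum to 273, so (1,4) = 113.
Row 4 must total 386; the given cells sum to 267, so (4,3) = 119.
Column 3 needs 386; the known cells sum to 288, so (2,3) = 98.
The remaining cell in column 4 is (2,4) = 386 − 294 = 92.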